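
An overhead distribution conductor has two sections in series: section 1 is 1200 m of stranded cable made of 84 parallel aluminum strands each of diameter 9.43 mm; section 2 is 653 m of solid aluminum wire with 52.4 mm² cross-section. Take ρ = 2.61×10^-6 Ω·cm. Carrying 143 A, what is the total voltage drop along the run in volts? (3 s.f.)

ρ = 2.61×10^-6 Ω·cm = 2.61×10^-8 Ω·m
Section 1: A_strand = π(4.7150e-03)² = 6.984e-05 m²; R₁ = ρL/(N·A_s) = (2.61×10^-8)(1200)/(84×6.984e-05) = 0.005339 Ω
Section 2: A = 52.4 mm² = 5.240e-05 m²
R₂ = (2.61×10^-8)(653)/(5.240e-05) = 0.3253 Ω
R = R₁ + R₂ = 0.3306 Ω
V = IR = 143 × 0.3306 = 47.3 V

47.3 V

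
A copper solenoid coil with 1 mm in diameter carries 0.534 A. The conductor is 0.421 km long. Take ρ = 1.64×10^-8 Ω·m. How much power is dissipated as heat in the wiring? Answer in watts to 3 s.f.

2.51 W

A = π(d/2)² = π(5.0000e-04 m)² = 7.854e-07 m²
R = ρL/A = (1.64×10^-8)(421)/(7.854e-07) = 8.791 Ω
P = I²R = (0.534)² × 8.791 = 2.51 W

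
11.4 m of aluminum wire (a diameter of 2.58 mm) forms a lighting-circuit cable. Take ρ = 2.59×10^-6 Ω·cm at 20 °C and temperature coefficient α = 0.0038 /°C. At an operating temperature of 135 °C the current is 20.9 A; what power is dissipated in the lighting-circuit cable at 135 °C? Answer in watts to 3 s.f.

ρ = 2.59×10^-6 Ω·cm = 2.59×10^-8 Ω·m
A = π(d/2)² = π(1.2900e-03 m)² = 5.228e-06 m²
R₍20₎ = ρL/A = (2.59×10^-8)(11.4)/(5.228e-06) = 0.05648 Ω
R₍135₎ = R₍20₎(1 + αΔT) = 0.05648 × (1 + 0.0038×115) = 0.08116 Ω
P = I²R = (20.9)² × 0.08116 = 35.5 W

35.5 W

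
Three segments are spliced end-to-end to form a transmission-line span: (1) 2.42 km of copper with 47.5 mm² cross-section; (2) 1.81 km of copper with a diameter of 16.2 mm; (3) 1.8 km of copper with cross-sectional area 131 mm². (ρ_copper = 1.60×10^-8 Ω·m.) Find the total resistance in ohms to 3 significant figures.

Seg 1: A = 47.5 mm² = 4.750e-05 m²
R_1 = (1.60×10^-8)(2420)/(4.750e-05) = 0.8152 Ω
Seg 2: A = π(d/2)² = π(8.1000e-03 m)² = 2.061e-04 m²
R_2 = (1.60×10^-8)(1810)/(2.061e-04) = 0.1405 Ω
Seg 3: A = 131 mm² = 1.310e-04 m²
R_3 = (1.60×10^-8)(1800)/(1.310e-04) = 0.2198 Ω
R_total = R_1 + R_2 + R_3 = 1.18 Ω

1.18 Ω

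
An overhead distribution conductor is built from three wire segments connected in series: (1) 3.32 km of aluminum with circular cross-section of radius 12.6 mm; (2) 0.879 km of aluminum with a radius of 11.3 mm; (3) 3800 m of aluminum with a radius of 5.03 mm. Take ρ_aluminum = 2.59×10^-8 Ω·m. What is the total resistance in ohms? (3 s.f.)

1.47 Ω

Seg 1: A = πr² = π(1.2600e-02 m)² = 4.988e-04 m²
R_1 = (2.59×10^-8)(3320)/(4.988e-04) = 0.1724 Ω
Seg 2: A = πr² = π(1.1300e-02 m)² = 4.011e-04 m²
R_2 = (2.59×10^-8)(879)/(4.011e-04) = 0.05675 Ω
Seg 3: A = πr² = π(5.0300e-03 m)² = 7.949e-05 m²
R_3 = (2.59×10^-8)(3800)/(7.949e-05) = 1.238 Ω
R_total = R_1 + R_2 + R_3 = 1.47 Ω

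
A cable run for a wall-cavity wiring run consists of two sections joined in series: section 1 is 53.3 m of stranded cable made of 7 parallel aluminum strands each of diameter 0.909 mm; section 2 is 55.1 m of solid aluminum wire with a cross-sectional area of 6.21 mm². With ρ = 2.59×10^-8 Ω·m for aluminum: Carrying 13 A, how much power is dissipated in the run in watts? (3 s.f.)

90.2 W

Section 1: A_strand = π(4.5450e-04)² = 6.490e-07 m²; R₁ = ρL/(N·A_s) = (2.59×10^-8)(53.3)/(7×6.490e-07) = 0.3039 Ω
Section 2: A = 6.21 mm² = 6.210e-06 m²
R₂ = (2.59×10^-8)(55.1)/(6.210e-06) = 0.2298 Ω
R = R₁ + R₂ = 0.5337 Ω
P = I²R = (13)² × 0.5337 = 90.2 W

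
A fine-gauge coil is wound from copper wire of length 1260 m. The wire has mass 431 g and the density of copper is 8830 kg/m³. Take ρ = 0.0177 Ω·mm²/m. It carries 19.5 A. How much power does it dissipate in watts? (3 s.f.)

ρ = 0.0177 Ω·mm²/m = 1.77×10^-8 Ω·m
A = m/(density·L) = 0.431/(8830×1260) = 3.8739e-08 m²
R = ρL/A = (1.77×10^-8)(1260)/(3.8739e-08) = 575.7 Ω
P = I²R = (19.5)² × 575.7 = 2.19×10^5 W

2.19×10^5 W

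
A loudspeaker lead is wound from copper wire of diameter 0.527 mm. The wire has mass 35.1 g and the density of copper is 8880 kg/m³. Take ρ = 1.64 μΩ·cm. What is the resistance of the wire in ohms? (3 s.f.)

ρ = 1.64 μΩ·cm = 1.64×10^-8 Ω·m
A = π(d/2)² = π(2.6350e-04 m)² = 2.1813e-07 m²
L = m/(density·A) = 0.0351/(8880×2.1813e-07) = 18.12 m
R = ρL/A = (1.64×10^-8)(18.12)/(2.1813e-07) = 1.36 Ω

1.36 Ω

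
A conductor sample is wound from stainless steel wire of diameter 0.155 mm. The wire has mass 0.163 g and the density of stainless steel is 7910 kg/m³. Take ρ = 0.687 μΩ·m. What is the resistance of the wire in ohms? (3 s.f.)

39.8 Ω

ρ = 0.687 μΩ·m = 6.87×10^-7 Ω·m
A = π(d/2)² = π(7.7500e-05 m)² = 1.8869e-08 m²
L = m/(density·A) = 1.630×10^-4/(7910×1.8869e-08) = 1.092 m
R = ρL/A = (6.87×10^-7)(1.092)/(1.8869e-08) = 39.8 Ω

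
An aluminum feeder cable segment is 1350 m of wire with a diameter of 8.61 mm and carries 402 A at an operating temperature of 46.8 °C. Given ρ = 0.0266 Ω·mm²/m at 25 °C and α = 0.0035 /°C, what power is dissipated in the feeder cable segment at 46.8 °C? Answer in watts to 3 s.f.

ρ = 0.0266 Ω·mm²/m = 2.66×10^-8 Ω·m
A = π(d/2)² = π(4.3050e-03 m)² = 5.822e-05 m²
R₍25₎ = ρL/A = (2.66×10^-8)(1350)/(5.822e-05) = 0.6168 Ω
R₍46.8₎ = R₍25₎(1 + αΔT) = 0.6168 × (1 + 0.0035×21.8) = 0.6638 Ω
P = I²R = (402)² × 0.6638 = 1.07×10^5 W

1.07×10^5 W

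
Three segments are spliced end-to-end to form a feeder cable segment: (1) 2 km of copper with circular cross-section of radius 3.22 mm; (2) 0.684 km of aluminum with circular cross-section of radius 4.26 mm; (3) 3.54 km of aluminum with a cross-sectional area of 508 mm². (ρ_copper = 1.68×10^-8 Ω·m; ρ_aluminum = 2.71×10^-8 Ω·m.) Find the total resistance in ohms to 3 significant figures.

1.55 Ω

Seg 1: A = πr² = π(3.2200e-03 m)² = 3.257e-05 m²
R_1 = (1.68×10^-8)(2000)/(3.257e-05) = 1.032 Ω
Seg 2: A = πr² = π(4.2600e-03 m)² = 5.701e-05 m²
R_2 = (2.71×10^-8)(684)/(5.701e-05) = 0.3251 Ω
Seg 3: A = 508 mm² = 5.080e-04 m²
R_3 = (2.71×10^-8)(3540)/(5.080e-04) = 0.1888 Ω
R_total = R_1 + R_2 + R_3 = 1.55 Ω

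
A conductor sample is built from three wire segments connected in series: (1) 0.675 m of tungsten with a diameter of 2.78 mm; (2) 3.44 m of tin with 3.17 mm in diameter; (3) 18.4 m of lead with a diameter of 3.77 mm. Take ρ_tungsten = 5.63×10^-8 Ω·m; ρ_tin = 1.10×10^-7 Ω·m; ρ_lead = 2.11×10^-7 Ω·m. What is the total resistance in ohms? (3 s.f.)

Seg 1: A = π(d/2)² = π(1.3900e-03 m)² = 6.070e-06 m²
R_1 = (5.63×10^-8)(0.675)/(6.070e-06) = 0.006261 Ω
Seg 2: A = π(d/2)² = π(1.5850e-03 m)² = 7.892e-06 m²
R_2 = (1.10×10^-7)(3.44)/(7.892e-06) = 0.04794 Ω
Seg 3: A = π(d/2)² = π(1.8850e-03 m)² = 1.116e-05 m²
R_3 = (2.11×10^-7)(18.4)/(1.116e-05) = 0.3478 Ω
R_total = R_1 + R_2 + R_3 = 0.402 Ω

0.402 Ω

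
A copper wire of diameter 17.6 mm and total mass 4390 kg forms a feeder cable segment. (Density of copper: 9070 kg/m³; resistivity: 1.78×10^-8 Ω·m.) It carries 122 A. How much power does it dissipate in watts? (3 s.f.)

A = π(d/2)² = π(8.8000e-03 m)² = 2.4328e-04 m²
L = m/(density·A) = 4390/(9070×2.4328e-04) = 1989 m
R = ρL/A = (1.78×10^-8)(1989)/(2.4328e-04) = 0.1456 Ω
P = I²R = (122)² × 0.1456 = 2170 W

2170 W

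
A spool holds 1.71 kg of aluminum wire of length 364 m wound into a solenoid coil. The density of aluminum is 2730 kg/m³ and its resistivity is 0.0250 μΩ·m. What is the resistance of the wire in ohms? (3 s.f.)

ρ = 0.0250 μΩ·m = 2.50×10^-8 Ω·m
A = m/(density·L) = 1.71/(2730×364) = 1.7208e-06 m²
R = ρL/A = (2.50×10^-8)(364)/(1.7208e-06) = 5.29 Ω

5.29 Ω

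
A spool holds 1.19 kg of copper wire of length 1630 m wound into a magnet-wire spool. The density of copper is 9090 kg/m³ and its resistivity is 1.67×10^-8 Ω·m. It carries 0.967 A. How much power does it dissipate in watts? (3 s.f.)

A = m/(density·L) = 1.19/(9090×1630) = 8.0315e-08 m²
R = ρL/A = (1.67×10^-8)(1630)/(8.0315e-08) = 338.9 Ω
P = I²R = (0.967)² × 338.9 = 317 W

317 W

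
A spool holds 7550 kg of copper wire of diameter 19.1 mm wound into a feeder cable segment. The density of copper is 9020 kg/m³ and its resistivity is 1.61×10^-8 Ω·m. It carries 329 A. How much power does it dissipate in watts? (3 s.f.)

17800 W

A = π(d/2)² = π(9.5500e-03 m)² = 2.8652e-04 m²
L = m/(density·A) = 7550/(9020×2.8652e-04) = 2921 m
R = ρL/A = (1.61×10^-8)(2921)/(2.8652e-04) = 0.1642 Ω
P = I²R = (329)² × 0.1642 = 17800 W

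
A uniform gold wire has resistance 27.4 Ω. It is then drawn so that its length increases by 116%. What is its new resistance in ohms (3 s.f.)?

128 Ω

k = 1 + 116/100 = 2.16; volume constant ⇒ A' = A/k, so R' = k²R.
R' = 4.666 × 27.4 = 128 Ω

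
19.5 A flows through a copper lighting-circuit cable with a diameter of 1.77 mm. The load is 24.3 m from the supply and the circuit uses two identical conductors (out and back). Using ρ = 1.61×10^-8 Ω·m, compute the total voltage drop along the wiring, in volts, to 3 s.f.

6.20 V

A = π(d/2)² = π(8.8500e-04 m)² = 2.461e-06 m²
Total conductor length (both ways) L = 2 × 24.3 = 48.6 m
R = ρL/A = (1.61×10^-8)(48.6)/(2.461e-06) = 0.318 Ω
V = IR = 19.5 × 0.318 = 6.20 V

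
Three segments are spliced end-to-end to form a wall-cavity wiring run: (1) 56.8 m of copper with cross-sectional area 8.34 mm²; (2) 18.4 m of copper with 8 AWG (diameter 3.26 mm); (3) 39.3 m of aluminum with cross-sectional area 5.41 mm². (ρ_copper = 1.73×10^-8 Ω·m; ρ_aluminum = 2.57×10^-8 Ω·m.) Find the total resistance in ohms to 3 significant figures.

Seg 1: A = 8.34 mm² = 8.340e-06 m²
R_1 = (1.73×10^-8)(56.8)/(8.340e-06) = 0.1178 Ω
Seg 2: A = π(3.26/2 mm)² = π(1.6300e-03 m)² = 8.347e-06 m²
R_2 = (1.73×10^-8)(18.4)/(8.347e-06) = 0.03814 Ω
Seg 3: A = 5.41 mm² = 5.410e-06 m²
R_3 = (2.57×10^-8)(39.3)/(5.410e-06) = 0.1867 Ω
R_total = R_1 + R_2 + R_3 = 0.343 Ω

0.343 Ω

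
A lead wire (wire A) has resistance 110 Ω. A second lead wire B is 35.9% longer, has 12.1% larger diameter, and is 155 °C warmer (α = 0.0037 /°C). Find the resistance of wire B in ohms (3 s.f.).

R ∝ ρL/d² with ρ ∝ (1+αΔT), so R_B/R_A = (1 + 35.9/100) × (1 + 12.1/100)⁻² × (1 + 0.0037×155)
= 1.359 × 0.7958 × 1.573 = 1.702
R_B = 1.702 × 110 = 187 Ω

187 Ω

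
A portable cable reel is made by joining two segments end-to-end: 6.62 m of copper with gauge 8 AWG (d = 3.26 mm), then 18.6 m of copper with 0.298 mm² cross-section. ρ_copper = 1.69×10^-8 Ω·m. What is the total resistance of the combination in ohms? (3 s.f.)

Segment 1: A = π(3.26/2 mm)² = π(1.6300e-03 m)² = 8.347e-06 m²
R₁ = ρL/A = (1.69×10^-8)(6.62)/(8.347e-06) = 0.0134 Ω
Segment 2: A = 0.298 mm² = 2.980e-07 m²
R₂ = (1.69×10^-8)(18.6)/(2.980e-07) = 1.055 Ω
R = R₁ + R₂ = 1.07 Ω

1.07 Ω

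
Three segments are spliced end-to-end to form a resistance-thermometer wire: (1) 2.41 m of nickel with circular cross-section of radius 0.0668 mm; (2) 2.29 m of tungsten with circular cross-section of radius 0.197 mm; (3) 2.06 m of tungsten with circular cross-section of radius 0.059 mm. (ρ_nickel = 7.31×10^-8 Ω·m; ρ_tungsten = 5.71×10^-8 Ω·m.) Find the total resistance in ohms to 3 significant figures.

Seg 1: A = πr² = π(6.6800e-05 m)² = 1.402e-08 m²
R_1 = (7.31×10^-8)(2.41)/(1.402e-08) = 12.57 Ω
Seg 2: A = πr² = π(1.9700e-04 m)² = 1.219e-07 m²
R_2 = (5.71×10^-8)(2.29)/(1.219e-07) = 1.072 Ω
Seg 3: A = πr² = π(5.9000e-05 m)² = 1.094e-08 m²
R_3 = (5.71×10^-8)(2.06)/(1.094e-08) = 10.76 Ω
R_total = R_1 + R_2 + R_3 = 24.4 Ω

24.4 Ω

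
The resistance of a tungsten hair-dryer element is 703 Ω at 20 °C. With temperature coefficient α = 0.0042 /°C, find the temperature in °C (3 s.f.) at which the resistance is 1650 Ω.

R = R₀(1 + α(T − T₀)) ⇒ T = T₀ + (R/R₀ − 1)/α
T = 20 + (1650/703 − 1)/0.0042 = 20 + (1.347)/0.0042 = 341 °C

341 °C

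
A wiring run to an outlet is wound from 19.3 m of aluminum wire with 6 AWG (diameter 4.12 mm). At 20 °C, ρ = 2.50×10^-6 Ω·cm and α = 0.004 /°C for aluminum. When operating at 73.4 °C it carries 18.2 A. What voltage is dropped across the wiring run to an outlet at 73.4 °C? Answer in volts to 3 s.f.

ρ = 2.50×10^-6 Ω·cm = 2.50×10^-8 Ω·m
A = π(4.12/2 mm)² = π(2.0600e-03 m)² = 1.333e-05 m²
R₍20₎ = ρL/A = (2.50×10^-8)(19.3)/(1.333e-05) = 0.03619 Ω
R₍73.4₎ = R₍20₎(1 + αΔT) = 0.03619 × (1 + 0.004×53.4) = 0.04392 Ω
V = IR = 18.2 × 0.04392 = 0.799 V

0.799 V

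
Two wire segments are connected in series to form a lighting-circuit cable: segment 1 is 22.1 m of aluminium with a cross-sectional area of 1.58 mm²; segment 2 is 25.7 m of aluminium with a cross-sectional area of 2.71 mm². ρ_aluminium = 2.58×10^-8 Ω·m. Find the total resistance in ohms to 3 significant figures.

0.606 Ω

Segment 1: A = 1.58 mm² = 1.580e-06 m²
R₁ = ρL/A = (2.58×10^-8)(22.1)/(1.580e-06) = 0.3609 Ω
Segment 2: A = 2.71 mm² = 2.710e-06 m²
R₂ = (2.58×10^-8)(25.7)/(2.710e-06) = 0.2447 Ω
R = R₁ + R₂ = 0.606 Ω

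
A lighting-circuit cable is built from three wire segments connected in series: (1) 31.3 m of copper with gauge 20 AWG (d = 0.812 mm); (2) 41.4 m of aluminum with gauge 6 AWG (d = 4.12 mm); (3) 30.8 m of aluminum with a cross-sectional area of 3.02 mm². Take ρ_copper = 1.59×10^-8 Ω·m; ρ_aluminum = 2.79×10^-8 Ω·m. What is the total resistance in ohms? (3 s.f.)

1.33 Ω

Seg 1: A = π(0.812/2 mm)² = π(4.0600e-04 m)² = 5.178e-07 m²
R_1 = (1.59×10^-8)(31.3)/(5.178e-07) = 0.961 Ω
Seg 2: A = π(4.12/2 mm)² = π(2.0600e-03 m)² = 1.333e-05 m²
R_2 = (2.79×10^-8)(41.4)/(1.333e-05) = 0.08664 Ω
Seg 3: A = 3.02 mm² = 3.020e-06 m²
R_3 = (2.79×10^-8)(30.8)/(3.020e-06) = 0.2845 Ω
R_total = R_1 + R_2 + R_3 = 1.33 Ω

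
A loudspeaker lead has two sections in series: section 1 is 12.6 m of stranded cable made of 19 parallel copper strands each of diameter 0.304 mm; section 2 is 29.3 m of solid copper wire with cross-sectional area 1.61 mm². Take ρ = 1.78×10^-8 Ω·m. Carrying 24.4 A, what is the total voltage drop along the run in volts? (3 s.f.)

11.9 V

Section 1: A_strand = π(1.5200e-04)² = 7.258e-08 m²; R₁ = ρL/(N·A_s) = (1.78×10^-8)(12.6)/(19×7.258e-08) = 0.1626 Ω
Section 2: A = 1.61 mm² = 1.610e-06 m²
R₂ = (1.78×10^-8)(29.3)/(1.610e-06) = 0.3239 Ω
R = R₁ + R₂ = 0.4866 Ω
V = IR = 24.4 × 0.4866 = 11.9 V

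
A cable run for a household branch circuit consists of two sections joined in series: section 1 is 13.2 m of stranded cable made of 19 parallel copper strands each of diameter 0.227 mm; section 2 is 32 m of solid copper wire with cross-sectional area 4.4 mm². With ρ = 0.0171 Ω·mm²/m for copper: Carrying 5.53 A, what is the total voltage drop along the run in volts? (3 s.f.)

ρ = 0.0171 Ω·mm²/m = 1.71×10^-8 Ω·m
Section 1: A_strand = π(1.1350e-04)² = 4.047e-08 m²; R₁ = ρL/(N·A_s) = (1.71×10^-8)(13.2)/(19×4.047e-08) = 0.2935 Ω
Section 2: A = 4.4 mm² = 4.400e-06 m²
R₂ = (1.71×10^-8)(32)/(4.400e-06) = 0.1244 Ω
R = R₁ + R₂ = 0.4179 Ω
V = IR = 5.53 × 0.4179 = 2.31 V

2.31 V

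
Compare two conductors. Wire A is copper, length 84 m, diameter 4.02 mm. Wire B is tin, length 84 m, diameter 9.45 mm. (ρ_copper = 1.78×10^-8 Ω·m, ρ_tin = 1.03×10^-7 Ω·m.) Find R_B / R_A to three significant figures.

1.05

R ∝ ρL/d², so R_B/R_A = (ρ_B/ρ_A) × (d_A/d_B)²
= (1.03×10^-7/1.78×10^-8) × (4.02/9.45)² = 1.05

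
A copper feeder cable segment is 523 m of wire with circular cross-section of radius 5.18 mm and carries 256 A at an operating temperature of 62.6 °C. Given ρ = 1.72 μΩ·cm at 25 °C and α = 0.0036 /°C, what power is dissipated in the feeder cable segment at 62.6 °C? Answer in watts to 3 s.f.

7940 W

ρ = 1.72 μΩ·cm = 1.72×10^-8 Ω·m
A = πr² = π(5.1800e-03 m)² = 8.430e-05 m²
R₍25₎ = ρL/A = (1.72×10^-8)(523)/(8.430e-05) = 0.1067 Ω
R₍62.6₎ = R₍25₎(1 + αΔT) = 0.1067 × (1 + 0.0036×37.6) = 0.1212 Ω
P = I²R = (256)² × 0.1212 = 7940 W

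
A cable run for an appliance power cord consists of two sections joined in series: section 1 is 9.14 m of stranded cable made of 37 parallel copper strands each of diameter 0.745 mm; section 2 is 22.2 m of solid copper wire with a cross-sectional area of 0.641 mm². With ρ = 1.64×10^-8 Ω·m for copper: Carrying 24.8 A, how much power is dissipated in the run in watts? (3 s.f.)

355 W

Section 1: A_strand = π(3.7250e-04)² = 4.359e-07 m²; R₁ = ρL/(N·A_s) = (1.64×10^-8)(9.14)/(37×4.359e-07) = 0.009294 Ω
Section 2: A = 0.641 mm² = 6.410e-07 m²
R₂ = (1.64×10^-8)(22.2)/(6.410e-07) = 0.568 Ω
R = R₁ + R₂ = 0.5773 Ω
P = I²R = (24.8)² × 0.5773 = 355 W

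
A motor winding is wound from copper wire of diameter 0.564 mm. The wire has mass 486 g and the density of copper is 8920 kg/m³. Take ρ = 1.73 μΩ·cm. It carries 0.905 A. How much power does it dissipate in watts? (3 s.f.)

ρ = 1.73 μΩ·cm = 1.73×10^-8 Ω·m
A = π(d/2)² = π(2.8200e-04 m)² = 2.4983e-07 m²
L = m/(density·A) = 0.486/(8920×2.4983e-07) = 218.1 m
R = ρL/A = (1.73×10^-8)(218.1)/(2.4983e-07) = 15.1 Ω
P = I²R = (0.905)² × 15.1 = 12.4 W

12.4 W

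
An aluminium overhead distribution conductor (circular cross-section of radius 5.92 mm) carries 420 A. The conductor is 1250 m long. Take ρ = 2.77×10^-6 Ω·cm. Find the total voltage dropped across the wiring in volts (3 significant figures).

ρ = 2.77×10^-6 Ω·cm = 2.77×10^-8 Ω·m
A = πr² = π(5.9200e-03 m)² = 1.101e-04 m²
R = ρL/A = (2.77×10^-8)(1250)/(1.101e-04) = 0.3145 Ω
V = IR = 420 × 0.3145 = 132 V

132 V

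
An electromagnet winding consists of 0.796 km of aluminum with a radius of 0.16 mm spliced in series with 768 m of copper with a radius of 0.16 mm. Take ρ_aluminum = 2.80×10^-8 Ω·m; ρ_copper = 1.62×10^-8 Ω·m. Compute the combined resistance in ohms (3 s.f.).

Segment 1: A = πr² = π(1.6000e-04 m)² = 8.042e-08 m²
R₁ = ρL/A = (2.80×10^-8)(796)/(8.042e-08) = 277.1 Ω
R₂ = (1.62×10^-8)(768)/(8.042e-08) = 154.7 Ω
R = R₁ + R₂ = 432 Ω

432 Ω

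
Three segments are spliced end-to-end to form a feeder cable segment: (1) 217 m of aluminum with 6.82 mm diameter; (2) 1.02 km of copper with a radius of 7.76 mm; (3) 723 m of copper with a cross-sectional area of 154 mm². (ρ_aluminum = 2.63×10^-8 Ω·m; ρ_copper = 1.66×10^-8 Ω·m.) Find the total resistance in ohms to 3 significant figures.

0.324 Ω

Seg 1: A = π(d/2)² = π(3.4100e-03 m)² = 3.653e-05 m²
R_1 = (2.63×10^-8)(217)/(3.653e-05) = 0.1562 Ω
Seg 2: A = πr² = π(7.7600e-03 m)² = 1.892e-04 m²
R_2 = (1.66×10^-8)(1020)/(1.892e-04) = 0.0895 Ω
Seg 3: A = 154 mm² = 1.540e-04 m²
R_3 = (1.66×10^-8)(723)/(1.540e-04) = 0.07793 Ω
R_total = R_1 + R_2 + R_3 = 0.324 Ω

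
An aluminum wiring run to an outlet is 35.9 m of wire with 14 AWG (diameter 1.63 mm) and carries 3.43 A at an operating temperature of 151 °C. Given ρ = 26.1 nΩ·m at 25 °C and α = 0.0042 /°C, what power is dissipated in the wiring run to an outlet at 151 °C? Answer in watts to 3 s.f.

8.08 W

ρ = 26.1 nΩ·m = 2.61×10^-8 Ω·m
A = π(1.63/2 mm)² = π(8.1500e-04 m)² = 2.087e-06 m²
R₍25₎ = ρL/A = (2.61×10^-8)(35.9)/(2.087e-06) = 0.449 Ω
R₍151₎ = R₍25₎(1 + αΔT) = 0.449 × (1 + 0.0042×126) = 0.6866 Ω
P = I²R = (3.43)² × 0.6866 = 8.08 W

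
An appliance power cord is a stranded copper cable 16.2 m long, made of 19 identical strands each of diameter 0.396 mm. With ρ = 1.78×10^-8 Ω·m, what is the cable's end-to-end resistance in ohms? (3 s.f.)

0.123 Ω

A_strand = π(1.9800e-04 m)² = 1.232e-07 m²
R_strand = ρL/A = (1.78×10^-8)(16.2)/(1.232e-07) = 2.341 Ω
R_total = R_strand/N = 2.341/19 = 0.123 Ω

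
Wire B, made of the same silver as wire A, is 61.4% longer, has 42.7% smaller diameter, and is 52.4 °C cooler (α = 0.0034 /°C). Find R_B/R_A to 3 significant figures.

4.04

R ∝ ρL/d² with ρ ∝ (1+αΔT), so R_B/R_A = (1 + 61.4/100) × (1 − 42.7/100)⁻² × (1 − 0.0034×52.4)
= 1.614 × 3.046 × 0.8218 = 4.04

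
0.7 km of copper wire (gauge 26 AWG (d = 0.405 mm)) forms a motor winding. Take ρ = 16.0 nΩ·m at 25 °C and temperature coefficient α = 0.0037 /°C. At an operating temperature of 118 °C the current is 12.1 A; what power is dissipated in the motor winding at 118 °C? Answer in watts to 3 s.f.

ρ = 16.0 nΩ·m = 1.60×10^-8 Ω·m
A = π(0.405/2 mm)² = π(2.0250e-04 m)² = 1.288e-07 m²
R₍25₎ = ρL/A = (1.60×10^-8)(700)/(1.288e-07) = 86.94 Ω
R₍118₎ = R₍25₎(1 + αΔT) = 86.94 × (1 + 0.0037×93) = 116.9 Ω
P = I²R = (12.1)² × 116.9 = 17100 W

17100 W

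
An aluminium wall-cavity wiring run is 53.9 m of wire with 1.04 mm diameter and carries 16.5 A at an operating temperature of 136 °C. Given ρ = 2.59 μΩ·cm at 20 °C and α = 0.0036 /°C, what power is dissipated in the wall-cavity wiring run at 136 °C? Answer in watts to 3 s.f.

634 W

ρ = 2.59 μΩ·cm = 2.59×10^-8 Ω·m
A = π(d/2)² = π(5.2000e-04 m)² = 8.495e-07 m²
R₍20₎ = ρL/A = (2.59×10^-8)(53.9)/(8.495e-07) = 1.643 Ω
R₍136₎ = R₍20₎(1 + αΔT) = 1.643 × (1 + 0.0036×116) = 2.33 Ω
P = I²R = (16.5)² × 2.33 = 634 W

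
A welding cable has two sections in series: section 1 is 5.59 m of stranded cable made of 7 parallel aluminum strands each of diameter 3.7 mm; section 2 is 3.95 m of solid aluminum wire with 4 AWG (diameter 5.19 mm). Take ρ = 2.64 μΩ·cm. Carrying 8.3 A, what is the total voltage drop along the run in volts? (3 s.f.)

ρ = 2.64 μΩ·cm = 2.64×10^-8 Ω·m
Section 1: A_strand = π(1.8500e-03)² = 1.075e-05 m²; R₁ = ρL/(N·A_s) = (2.64×10^-8)(5.59)/(7×1.075e-05) = 0.001961 Ω
Section 2: A = π(5.19/2 mm)² = π(2.5950e-03 m)² = 2.116e-05 m²
R₂ = (2.64×10^-8)(3.95)/(2.116e-05) = 0.004929 Ω
R = R₁ + R₂ = 0.00689 Ω
V = IR = 8.3 × 0.00689 = 0.0572 V

0.0572 V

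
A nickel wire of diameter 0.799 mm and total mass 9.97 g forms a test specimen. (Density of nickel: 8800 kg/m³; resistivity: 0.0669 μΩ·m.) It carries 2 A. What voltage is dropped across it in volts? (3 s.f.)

0.603 V

ρ = 0.0669 μΩ·m = 6.69×10^-8 Ω·m
A = π(d/2)² = π(3.9950e-04 m)² = 5.0140e-07 m²
L = m/(density·A) = 0.00997/(8800×5.0140e-07) = 2.26 m
R = ρL/A = (6.69×10^-8)(2.26)/(5.0140e-07) = 0.3015 Ω
V = IR = 2 × 0.3015 = 0.603 V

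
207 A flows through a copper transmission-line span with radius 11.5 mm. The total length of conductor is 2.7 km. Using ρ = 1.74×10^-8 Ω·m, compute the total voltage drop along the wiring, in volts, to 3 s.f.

A = πr² = π(1.1500e-02 m)² = 4.155e-04 m²
R = ρL/A = (1.74×10^-8)(2700)/(4.155e-04) = 0.1131 Ω
V = IR = 207 × 0.1131 = 23.4 V

23.4 V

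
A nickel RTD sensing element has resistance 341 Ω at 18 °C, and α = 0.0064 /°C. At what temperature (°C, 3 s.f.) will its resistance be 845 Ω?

R = R₀(1 + α(T − T₀)) ⇒ T = T₀ + (R/R₀ − 1)/α
T = 18 + (845/341 − 1)/0.0064 = 18 + (1.478)/0.0064 = 249 °C

249 °C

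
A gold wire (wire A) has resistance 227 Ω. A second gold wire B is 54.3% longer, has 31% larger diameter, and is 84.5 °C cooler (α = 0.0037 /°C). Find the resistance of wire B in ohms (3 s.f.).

R ∝ ρL/d² with ρ ∝ (1+αΔT), so R_B/R_A = (1 + 54.3/100) × (1 + 31/100)⁻² × (1 − 0.0037×84.5)
= 1.543 × 0.5827 × 0.6874 = 0.618
R_B = 0.618 × 227 = 140 Ω

140 Ω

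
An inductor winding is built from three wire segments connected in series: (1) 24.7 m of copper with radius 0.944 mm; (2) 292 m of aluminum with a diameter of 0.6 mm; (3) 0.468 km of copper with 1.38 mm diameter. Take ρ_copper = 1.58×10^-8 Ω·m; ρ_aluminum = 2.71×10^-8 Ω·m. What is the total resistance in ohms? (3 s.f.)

Seg 1: A = πr² = π(9.4400e-04 m)² = 2.800e-06 m²
R_1 = (1.58×10^-8)(24.7)/(2.800e-06) = 0.1394 Ω
Seg 2: A = π(d/2)² = π(3.0000e-04 m)² = 2.827e-07 m²
R_2 = (2.71×10^-8)(292)/(2.827e-07) = 27.99 Ω
Seg 3: A = π(d/2)² = π(6.9000e-04 m)² = 1.496e-06 m²
R_3 = (1.58×10^-8)(468)/(1.496e-06) = 4.944 Ω
R_total = R_1 + R_2 + R_3 = 33.1 Ω

33.1 Ω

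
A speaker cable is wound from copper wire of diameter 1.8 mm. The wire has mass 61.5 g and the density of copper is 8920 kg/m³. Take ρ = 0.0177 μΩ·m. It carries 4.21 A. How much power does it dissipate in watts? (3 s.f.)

0.334 W

ρ = 0.0177 μΩ·m = 1.77×10^-8 Ω·m
A = π(d/2)² = π(9.0000e-04 m)² = 2.5447e-06 m²
L = m/(density·A) = 0.0615/(8920×2.5447e-06) = 2.709 m
R = ρL/A = (1.77×10^-8)(2.709)/(2.5447e-06) = 0.01885 Ω
P = I²R = (4.21)² × 0.01885 = 0.334 W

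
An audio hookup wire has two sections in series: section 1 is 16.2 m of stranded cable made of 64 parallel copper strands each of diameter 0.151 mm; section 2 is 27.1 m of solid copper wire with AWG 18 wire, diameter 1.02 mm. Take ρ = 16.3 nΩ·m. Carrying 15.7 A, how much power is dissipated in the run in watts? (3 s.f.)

ρ = 16.3 nΩ·m = 1.63×10^-8 Ω·m
Section 1: A_strand = π(7.5500e-05)² = 1.791e-08 m²; R₁ = ρL/(N·A_s) = (1.63×10^-8)(16.2)/(64×1.791e-08) = 0.2304 Ω
Section 2: A = π(1.02/2 mm)² = π(5.1000e-04 m)² = 8.171e-07 m²
R₂ = (1.63×10^-8)(27.1)/(8.171e-07) = 0.5406 Ω
R = R₁ + R₂ = 0.771 Ω
P = I²R = (15.7)² × 0.771 = 190 W

190 W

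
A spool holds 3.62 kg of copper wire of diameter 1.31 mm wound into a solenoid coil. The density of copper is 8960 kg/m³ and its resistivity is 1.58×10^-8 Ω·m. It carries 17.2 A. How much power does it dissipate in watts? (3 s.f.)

1040 W

A = π(d/2)² = π(6.5500e-04 m)² = 1.3478e-06 m²
L = m/(density·A) = 3.62/(8960×1.3478e-06) = 299.8 m
R = ρL/A = (1.58×10^-8)(299.8)/(1.3478e-06) = 3.514 Ω
P = I²R = (17.2)² × 3.514 = 1040 W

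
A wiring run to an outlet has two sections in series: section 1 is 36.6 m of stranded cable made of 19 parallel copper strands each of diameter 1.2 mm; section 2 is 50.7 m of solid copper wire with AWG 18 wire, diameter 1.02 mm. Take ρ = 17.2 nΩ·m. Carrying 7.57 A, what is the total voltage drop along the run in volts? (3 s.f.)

8.30 V

ρ = 17.2 nΩ·m = 1.72×10^-8 Ω·m
Section 1: A_strand = π(6.0000e-04)² = 1.131e-06 m²; R₁ = ρL/(N·A_s) = (1.72×10^-8)(36.6)/(19×1.131e-06) = 0.0293 Ω
Section 2: A = π(1.02/2 mm)² = π(5.1000e-04 m)² = 8.171e-07 m²
R₂ = (1.72×10^-8)(50.7)/(8.171e-07) = 1.067 Ω
R = R₁ + R₂ = 1.096 Ω
V = IR = 7.57 × 1.096 = 8.30 V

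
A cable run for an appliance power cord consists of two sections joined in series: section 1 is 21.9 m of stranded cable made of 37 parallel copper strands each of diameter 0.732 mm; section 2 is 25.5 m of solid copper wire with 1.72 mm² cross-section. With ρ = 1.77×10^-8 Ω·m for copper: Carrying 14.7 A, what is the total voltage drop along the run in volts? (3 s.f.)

Section 1: A_strand = π(3.6600e-04)² = 4.208e-07 m²; R₁ = ρL/(N·A_s) = (1.77×10^-8)(21.9)/(37×4.208e-07) = 0.02489 Ω
Section 2: A = 1.72 mm² = 1.720e-06 m²
R₂ = (1.77×10^-8)(25.5)/(1.720e-06) = 0.2624 Ω
R = R₁ + R₂ = 0.2873 Ω
V = IR = 14.7 × 0.2873 = 4.22 V

4.22 V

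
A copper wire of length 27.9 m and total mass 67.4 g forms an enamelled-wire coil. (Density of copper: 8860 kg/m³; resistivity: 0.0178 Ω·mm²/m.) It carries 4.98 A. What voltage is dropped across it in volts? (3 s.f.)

9.07 V

ρ = 0.0178 Ω·mm²/m = 1.78×10^-8 Ω·m
A = m/(density·L) = 0.0674/(8860×27.9) = 2.7266e-07 m²
R = ρL/A = (1.78×10^-8)(27.9)/(2.7266e-07) = 1.821 Ω
V = IR = 4.98 × 1.821 = 9.07 V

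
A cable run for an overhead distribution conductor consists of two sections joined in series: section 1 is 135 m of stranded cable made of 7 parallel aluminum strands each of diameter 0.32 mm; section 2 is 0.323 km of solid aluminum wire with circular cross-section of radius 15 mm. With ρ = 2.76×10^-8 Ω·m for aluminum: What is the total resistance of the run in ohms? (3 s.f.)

Section 1: A_strand = π(1.6000e-04)² = 8.042e-08 m²; R₁ = ρL/(N·A_s) = (2.76×10^-8)(135)/(7×8.042e-08) = 6.618 Ω
Section 2: A = πr² = π(1.5000e-02 m)² = 7.069e-04 m²
R₂ = (2.76×10^-8)(323)/(7.069e-04) = 0.01261 Ω
R = R₁ + R₂ = 6.63 Ω

6.63 Ω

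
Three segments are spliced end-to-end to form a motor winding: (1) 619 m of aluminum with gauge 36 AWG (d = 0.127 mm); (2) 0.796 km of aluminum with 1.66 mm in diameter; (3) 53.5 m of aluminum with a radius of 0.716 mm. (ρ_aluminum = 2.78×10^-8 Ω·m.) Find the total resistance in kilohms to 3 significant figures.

1.37 kΩ

Seg 1: A = π(0.127/2 mm)² = π(6.3500e-05 m)² = 1.267e-08 m²
R_1 = (2.78×10^-8)(619)/(1.267e-08) = 1358 Ω
Seg 2: A = π(d/2)² = π(8.3000e-04 m)² = 2.164e-06 m²
R_2 = (2.78×10^-8)(796)/(2.164e-06) = 10.22 Ω
Seg 3: A = πr² = π(7.1600e-04 m)² = 1.611e-06 m²
R_3 = (2.78×10^-8)(53.5)/(1.611e-06) = 0.9235 Ω
R_total = R_1 + R_2 + R_3 = 1.37 kΩ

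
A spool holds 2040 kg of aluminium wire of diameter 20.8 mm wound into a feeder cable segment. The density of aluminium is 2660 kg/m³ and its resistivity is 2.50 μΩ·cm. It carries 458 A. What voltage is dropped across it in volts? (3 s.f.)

76.1 V

ρ = 2.50 μΩ·cm = 2.50×10^-8 Ω·m
A = π(d/2)² = π(1.0400e-02 m)² = 3.3979e-04 m²
L = m/(density·A) = 2040/(2660×3.3979e-04) = 2257 m
R = ρL/A = (2.50×10^-8)(2257)/(3.3979e-04) = 0.1661 Ω
V = IR = 458 × 0.1661 = 76.1 V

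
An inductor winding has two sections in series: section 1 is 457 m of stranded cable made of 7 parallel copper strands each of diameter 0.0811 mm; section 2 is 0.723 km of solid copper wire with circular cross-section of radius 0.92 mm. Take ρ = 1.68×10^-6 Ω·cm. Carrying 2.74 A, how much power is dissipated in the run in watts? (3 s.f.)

ρ = 1.68×10^-6 Ω·cm = 1.68×10^-8 Ω·m
Section 1: A_strand = π(4.0550e-05)² = 5.166e-09 m²; R₁ = ρL/(N·A_s) = (1.68×10^-8)(457)/(7×5.166e-09) = 212.3 Ω
Section 2: A = πr² = π(9.2000e-04 m)² = 2.659e-06 m²
R₂ = (1.68×10^-8)(723)/(2.659e-06) = 4.568 Ω
R = R₁ + R₂ = 216.9 Ω
P = I²R = (2.74)² × 216.9 = 1630 W

1630 W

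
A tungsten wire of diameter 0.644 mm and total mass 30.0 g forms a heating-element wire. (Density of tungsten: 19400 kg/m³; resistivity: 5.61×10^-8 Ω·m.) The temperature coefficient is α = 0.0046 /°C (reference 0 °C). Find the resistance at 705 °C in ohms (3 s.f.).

A = π(d/2)² = π(3.2200e-04 m)² = 3.2573e-07 m²
L = m/(density·A) = 0.03/(19400×3.2573e-07) = 4.747 m
R = ρL/A = (5.61×10^-8)(4.747)/(3.2573e-07) = 0.8176 Ω
R(705 °C) = 0.8176 × (1 + 0.0046×705) = 3.47 Ω

3.47 Ω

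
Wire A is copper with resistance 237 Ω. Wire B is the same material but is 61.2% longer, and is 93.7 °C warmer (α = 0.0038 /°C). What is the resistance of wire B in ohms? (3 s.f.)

R ∝ ρL/d² with ρ ∝ (1+αΔT), so R_B/R_A = (1 + 61.2/100) × (1 + 0.0038×93.7)
= 1.612 × 1.356 = 2.186
R_B = 2.186 × 237 = 518 Ω

518 Ω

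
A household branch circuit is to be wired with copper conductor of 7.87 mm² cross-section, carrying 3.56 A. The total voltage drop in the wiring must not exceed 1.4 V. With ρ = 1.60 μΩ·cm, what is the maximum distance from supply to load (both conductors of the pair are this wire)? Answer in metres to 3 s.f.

96.7 m

ρ = 1.60 μΩ·cm = 1.60×10^-8 Ω·m
A = 7.87 mm² = 7.870e-06 m²
L_max = V_max·A/(2·ρI) = (1.4)(7.870e-06)/(2×1.60×10^-8×3.56) = 96.7 m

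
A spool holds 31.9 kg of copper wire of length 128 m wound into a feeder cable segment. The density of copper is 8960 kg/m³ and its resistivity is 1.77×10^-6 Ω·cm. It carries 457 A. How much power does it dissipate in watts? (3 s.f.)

ρ = 1.77×10^-6 Ω·cm = 1.77×10^-8 Ω·m
A = m/(density·L) = 31.9/(8960×128) = 2.7815e-05 m²
R = ρL/A = (1.77×10^-8)(128)/(2.7815e-05) = 0.08145 Ω
P = I²R = (457)² × 0.08145 = 17000 W

17000 W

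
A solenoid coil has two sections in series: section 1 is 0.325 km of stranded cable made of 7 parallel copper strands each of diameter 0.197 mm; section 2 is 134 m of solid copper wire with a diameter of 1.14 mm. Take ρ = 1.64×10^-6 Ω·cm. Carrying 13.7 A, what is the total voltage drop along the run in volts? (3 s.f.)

372 V

ρ = 1.64×10^-6 Ω·cm = 1.64×10^-8 Ω·m
Section 1: A_strand = π(9.8500e-05)² = 3.048e-08 m²; R₁ = ρL/(N·A_s) = (1.64×10^-8)(325)/(7×3.048e-08) = 24.98 Ω
Section 2: A = π(d/2)² = π(5.7000e-04 m)² = 1.021e-06 m²
R₂ = (1.64×10^-8)(134)/(1.021e-06) = 2.153 Ω
R = R₁ + R₂ = 27.13 Ω
V = IR = 13.7 × 27.13 = 372 V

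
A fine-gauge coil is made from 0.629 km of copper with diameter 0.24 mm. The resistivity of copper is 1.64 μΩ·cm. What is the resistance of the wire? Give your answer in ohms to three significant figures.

228 Ω

ρ = 1.64 μΩ·cm = 1.64×10^-8 Ω·m
A = π(d/2)² = π(1.2000e-04 m)² = 4.524e-08 m²
R = ρL/A = (1.64×10^-8)(629 m)/(4.524e-08 m²) = 228 Ω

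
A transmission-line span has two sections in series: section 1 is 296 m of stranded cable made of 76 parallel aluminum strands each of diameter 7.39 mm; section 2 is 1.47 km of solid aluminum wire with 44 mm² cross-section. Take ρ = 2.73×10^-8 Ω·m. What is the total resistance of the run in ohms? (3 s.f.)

0.915 Ω

Section 1: A_strand = π(3.6950e-03)² = 4.289e-05 m²; R₁ = ρL/(N·A_s) = (2.73×10^-8)(296)/(76×4.289e-05) = 0.002479 Ω
Section 2: A = 44 mm² = 4.400e-05 m²
R₂ = (2.73×10^-8)(1470)/(4.400e-05) = 0.9121 Ω
R = R₁ + R₂ = 0.915 Ω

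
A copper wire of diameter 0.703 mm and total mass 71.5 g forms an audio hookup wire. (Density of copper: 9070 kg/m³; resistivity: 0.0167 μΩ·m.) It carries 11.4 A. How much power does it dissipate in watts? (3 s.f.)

ρ = 0.0167 μΩ·m = 1.67×10^-8 Ω·m
A = π(d/2)² = π(3.5150e-04 m)² = 3.8815e-07 m²
L = m/(density·A) = 0.0715/(9070×3.8815e-07) = 20.31 m
R = ρL/A = (1.67×10^-8)(20.31)/(3.8815e-07) = 0.8738 Ω
P = I²R = (11.4)² × 0.8738 = 114 W

114 W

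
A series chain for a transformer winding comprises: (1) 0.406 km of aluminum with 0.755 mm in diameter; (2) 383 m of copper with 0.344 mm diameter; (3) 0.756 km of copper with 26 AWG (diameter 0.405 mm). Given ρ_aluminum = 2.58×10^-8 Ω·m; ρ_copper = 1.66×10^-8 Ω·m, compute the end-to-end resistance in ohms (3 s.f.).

Seg 1: A = π(d/2)² = π(3.7750e-04 m)² = 4.477e-07 m²
R_1 = (2.58×10^-8)(406)/(4.477e-07) = 23.4 Ω
Seg 2: A = π(d/2)² = π(1.7200e-04 m)² = 9.294e-08 m²
R_2 = (1.66×10^-8)(383)/(9.294e-08) = 68.41 Ω
Seg 3: A = π(0.405/2 mm)² = π(2.0250e-04 m)² = 1.288e-07 m²
R_3 = (1.66×10^-8)(756)/(1.288e-07) = 97.42 Ω
R_total = R_1 + R_2 + R_3 = 189 Ω

189 Ω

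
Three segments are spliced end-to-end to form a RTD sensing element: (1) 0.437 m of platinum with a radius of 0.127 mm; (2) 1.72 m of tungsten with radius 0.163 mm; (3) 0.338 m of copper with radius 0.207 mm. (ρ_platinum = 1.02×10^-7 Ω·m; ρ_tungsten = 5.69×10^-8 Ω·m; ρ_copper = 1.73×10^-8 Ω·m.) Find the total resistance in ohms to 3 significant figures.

2.10 Ω

Seg 1: A = πr² = π(1.2700e-04 m)² = 5.067e-08 m²
R_1 = (1.02×10^-7)(0.437)/(5.067e-08) = 0.8797 Ω
Seg 2: A = πr² = π(1.6300e-04 m)² = 8.347e-08 m²
R_2 = (5.69×10^-8)(1.72)/(8.347e-08) = 1.173 Ω
Seg 3: A = πr² = π(2.0700e-04 m)² = 1.346e-07 m²
R_3 = (1.73×10^-8)(0.338)/(1.346e-07) = 0.04344 Ω
R_total = R_1 + R_2 + R_3 = 2.10 Ω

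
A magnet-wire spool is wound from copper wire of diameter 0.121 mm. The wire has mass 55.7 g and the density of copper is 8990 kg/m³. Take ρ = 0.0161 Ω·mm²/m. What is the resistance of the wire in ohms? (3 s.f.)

754 Ω

ρ = 0.0161 Ω·mm²/m = 1.61×10^-8 Ω·m
A = π(d/2)² = π(6.0500e-05 m)² = 1.1499e-08 m²
L = m/(density·A) = 0.0557/(8990×1.1499e-08) = 538.8 m
R = ρL/A = (1.61×10^-8)(538.8)/(1.1499e-08) = 754 Ω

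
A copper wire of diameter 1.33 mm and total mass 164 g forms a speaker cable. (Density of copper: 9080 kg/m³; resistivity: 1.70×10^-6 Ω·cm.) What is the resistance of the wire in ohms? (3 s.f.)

ρ = 1.70×10^-6 Ω·cm = 1.70×10^-8 Ω·m
A = π(d/2)² = π(6.6500e-04 m)² = 1.3893e-06 m²
L = m/(density·A) = 0.164/(9080×1.3893e-06) = 13 m
R = ρL/A = (1.70×10^-8)(13)/(1.3893e-06) = 0.159 Ω

0.159 Ω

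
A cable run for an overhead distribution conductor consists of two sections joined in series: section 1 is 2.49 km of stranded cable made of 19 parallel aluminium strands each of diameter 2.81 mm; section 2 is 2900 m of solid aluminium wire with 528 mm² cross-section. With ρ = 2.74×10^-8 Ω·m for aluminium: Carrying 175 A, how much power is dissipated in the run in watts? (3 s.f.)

22300 W

Section 1: A_strand = π(1.4050e-03)² = 6.202e-06 m²; R₁ = ρL/(N·A_s) = (2.74×10^-8)(2490)/(19×6.202e-06) = 0.579 Ω
Section 2: A = 528 mm² = 5.280e-04 m²
R₂ = (2.74×10^-8)(2900)/(5.280e-04) = 0.1505 Ω
R = R₁ + R₂ = 0.7295 Ω
P = I²R = (175)² × 0.7295 = 22300 W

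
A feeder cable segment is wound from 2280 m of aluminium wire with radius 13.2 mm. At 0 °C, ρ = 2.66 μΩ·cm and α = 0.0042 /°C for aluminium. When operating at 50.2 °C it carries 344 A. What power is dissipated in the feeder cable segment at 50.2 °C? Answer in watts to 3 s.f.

ρ = 2.66 μΩ·cm = 2.66×10^-8 Ω·m
A = πr² = π(1.3200e-02 m)² = 5.474e-04 m²
R₍0₎ = ρL/A = (2.66×10^-8)(2280)/(5.474e-04) = 0.1108 Ω
R₍50.2₎ = R₍0₎(1 + αΔT) = 0.1108 × (1 + 0.0042×50.2) = 0.1342 Ω
P = I²R = (344)² × 0.1342 = 15900 W

15900 W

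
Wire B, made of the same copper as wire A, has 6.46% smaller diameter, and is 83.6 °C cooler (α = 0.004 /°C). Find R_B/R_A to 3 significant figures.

R ∝ ρL/d² with ρ ∝ (1+αΔT), so R_B/R_A = (1 − 6.46/100)⁻² × (1 − 0.004×83.6)
= 1.143 × 0.6656 = 0.761

0.761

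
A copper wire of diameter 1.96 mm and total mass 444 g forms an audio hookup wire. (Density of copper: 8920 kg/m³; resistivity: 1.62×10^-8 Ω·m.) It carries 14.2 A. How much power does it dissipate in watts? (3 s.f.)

A = π(d/2)² = π(9.8000e-04 m)² = 3.0172e-06 m²
L = m/(density·A) = 0.444/(8920×3.0172e-06) = 16.5 m
R = ρL/A = (1.62×10^-8)(16.5)/(3.0172e-06) = 0.08858 Ω
P = I²R = (14.2)² × 0.08858 = 17.9 W

17.9 W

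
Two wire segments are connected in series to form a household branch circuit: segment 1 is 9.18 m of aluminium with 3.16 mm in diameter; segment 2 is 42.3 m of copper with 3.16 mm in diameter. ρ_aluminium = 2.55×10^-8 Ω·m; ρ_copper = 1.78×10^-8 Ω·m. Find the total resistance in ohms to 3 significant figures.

Segment 1: A = π(d/2)² = π(1.5800e-03 m)² = 7.843e-06 m²
R₁ = ρL/A = (2.55×10^-8)(9.18)/(7.843e-06) = 0.02985 Ω
R₂ = (1.78×10^-8)(42.3)/(7.843e-06) = 0.09601 Ω
R = R₁ + R₂ = 0.126 Ω

0.126 Ω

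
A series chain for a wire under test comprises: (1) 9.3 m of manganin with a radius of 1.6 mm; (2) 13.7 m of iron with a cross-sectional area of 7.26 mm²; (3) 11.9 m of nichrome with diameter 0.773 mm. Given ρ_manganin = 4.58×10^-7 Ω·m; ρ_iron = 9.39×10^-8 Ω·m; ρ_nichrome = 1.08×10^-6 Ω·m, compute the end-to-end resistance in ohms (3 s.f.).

28.1 Ω

Seg 1: A = πr² = π(1.6000e-03 m)² = 8.042e-06 m²
R_1 = (4.58×10^-7)(9.3)/(8.042e-06) = 0.5296 Ω
Seg 2: A = 7.26 mm² = 7.260e-06 m²
R_2 = (9.39×10^-8)(13.7)/(7.260e-06) = 0.1772 Ω
Seg 3: A = π(d/2)² = π(3.8650e-04 m)² = 4.693e-07 m²
R_3 = (1.08×10^-6)(11.9)/(4.693e-07) = 27.39 Ω
R_total = R_1 + R_2 + R_3 = 28.1 Ω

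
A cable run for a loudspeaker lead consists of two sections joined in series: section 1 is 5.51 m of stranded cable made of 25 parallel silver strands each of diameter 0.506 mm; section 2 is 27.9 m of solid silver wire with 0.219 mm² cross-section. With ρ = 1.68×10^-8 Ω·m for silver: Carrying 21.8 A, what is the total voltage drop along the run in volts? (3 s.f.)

Section 1: A_strand = π(2.5300e-04)² = 2.011e-07 m²; R₁ = ρL/(N·A_s) = (1.68×10^-8)(5.51)/(25×2.011e-07) = 0.01841 Ω
Section 2: A = 0.219 mm² = 2.190e-07 m²
R₂ = (1.68×10^-8)(27.9)/(2.190e-07) = 2.14 Ω
R = R₁ + R₂ = 2.159 Ω
V = IR = 21.8 × 2.159 = 47.1 V

47.1 V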